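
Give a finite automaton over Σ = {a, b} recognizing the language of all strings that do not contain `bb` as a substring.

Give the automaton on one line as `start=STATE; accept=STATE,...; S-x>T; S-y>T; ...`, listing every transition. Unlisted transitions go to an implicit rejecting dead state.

This is the complement of 'contains `bb`'. Use the same substring-matching states — q0 through q2 holding how much of `bb` has just been matched — but flip the accepting set: everything except the trap q2 accepts.
3 states suffice.
        a   b  
>* q0   q0  q1 
 * q1   q0  q2 
   q2   q2  q2 
(> = start, * = accepting)

start=q0; accept=q0,q1; q0-a>q0; q0-b>q1; q1-a>q0; q1-b>q2; q2-a>q2; q2-b>q2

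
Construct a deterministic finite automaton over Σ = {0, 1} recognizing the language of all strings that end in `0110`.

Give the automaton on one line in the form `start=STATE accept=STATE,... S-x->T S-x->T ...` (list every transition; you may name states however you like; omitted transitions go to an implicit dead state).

start=q0 accept=q4 q0-0->q1 q0-1->q0 q1-0->q1 q1-1->q2 q2-0->q1 q2-1->q3 q3-0->q4 q3-1->q0 q4-0->q1 q4-1->q2

Remember how much of `0110` the current input suffix matches. State q0 means no match yet; q1 means the last symbol is `0`; q2 means the last 2 symbols are `01`; q3 means the last 3 symbols are `011`; q4 means the last 4 symbols are `0110`. Only q4 accepts. On a mismatch, fall back to the longest proper suffix that is still a prefix of `0110`.
With 5 states:
        0   1  
>  q0   q1  q0 
   q1   q1  q2 
   q2   q1  q3 
   q3   q4  q0 
 * q4   q1  q2 
(> = start, * = accepting)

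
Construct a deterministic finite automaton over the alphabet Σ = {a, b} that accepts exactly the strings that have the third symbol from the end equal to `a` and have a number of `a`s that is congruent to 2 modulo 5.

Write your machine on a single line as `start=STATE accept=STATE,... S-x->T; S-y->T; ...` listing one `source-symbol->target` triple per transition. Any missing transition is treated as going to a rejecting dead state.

start=S0; accept=S5,S6,S9,S15; S0-a->S1; S0-b->S0; S1-a->S2; S1-b->S3; S2-a->S4; S2-b->S5; S3-a->S6; S3-b->S7; S4-a->S8; S4-b->S4; S5-a->S4; S5-b->S9; S6-a->S4; S6-b->S10; S7-a->S11; S7-b->S7; S8-a->S12; S8-b->S8; S9-a->S4; S9-b->S13; S10-a->S4; S10-b->S9; S11-a->S4; S11-b->S10; S12-a->S14; S12-b->S0; S13-a->S4; S13-b->S13; S14-a->S15; S14-b->S3; S15-a->S4; S15-b->S5

Build one automaton per condition and run them in lockstep. One (15 states) tracks the last 3 symbols read; the other (5 states) tracks the count of `a`s modulo 5. Each combined state is a pair, one component from each; accept when both components accept. After merging equivalent states the machine shrinks.
          a    b  
>  S0     S1   S0 
   S1     S2   S3 
   S2     S4   S5 
   S3     S6   S7 
   S4     S8   S4 
 * S5     S4   S9 
 * S6     S4  S10 
   S7    S11   S7 
   S8    S12   S8 
 * S9     S4  S13 
   S10    S4   S9 
   S11    S4  S10 
   S12   S14   S0 
   S13    S4  S13 
   S14   S15   S3 
 * S15    S4   S5 
(> = start, * = accepting)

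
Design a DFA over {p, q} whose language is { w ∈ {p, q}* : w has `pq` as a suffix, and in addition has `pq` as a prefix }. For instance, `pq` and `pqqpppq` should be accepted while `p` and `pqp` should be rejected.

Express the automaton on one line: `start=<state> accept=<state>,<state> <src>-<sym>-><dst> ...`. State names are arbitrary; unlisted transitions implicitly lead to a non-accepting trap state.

Build one automaton per condition and run them in lockstep. The first has 3 states tracking how much of the suffix `pq` has currently been matched; the second has 4 states tracking whether the input so far still matches the prefix `pq`. A product state is a pair (one from each), accepting exactly when both do. Minimizing collapses redundant product states.
With 6 states:
        p   q  
>  s0   s1  s2 
   s1   s2  s3 
   s2   s2  s2 
 * s3   s4  s5 
   s4   s4  s3 
   s5   s4  s5 
(> = start, * = accepting)

start=s0 accept=s3 s0-p->s1 s0-q->s2 s1-p->s2 s1-q->s3 s2-p->s2 s2-q->s2 s3-p->s4 s3-q->s5 s4-p->s4 s4-q->s3 s5-p->s4 s5-q->s5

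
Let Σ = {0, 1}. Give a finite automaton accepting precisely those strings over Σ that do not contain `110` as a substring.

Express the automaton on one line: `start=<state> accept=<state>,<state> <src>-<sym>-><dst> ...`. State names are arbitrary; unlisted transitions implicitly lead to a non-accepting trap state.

This is the complement of 'contains `110`'. Use the same substring-matching states — S0 through S3 holding how much of `110` has just been matched — but flip the accepting set: everything except the trap S3 accepts.
        0   1  
>* S0   S0  S1 
 * S1   S0  S2 
 * S2   S3  S2 
   S3   S3  S3 
(> = start, * = accepting)

start=S0 accept=S0,S1,S2 S0-0->S0 S0-1->S1 S1-0->S0 S1-1->S2 S2-0->S3 S2-1->S2 S3-0->S3 S3-1->S3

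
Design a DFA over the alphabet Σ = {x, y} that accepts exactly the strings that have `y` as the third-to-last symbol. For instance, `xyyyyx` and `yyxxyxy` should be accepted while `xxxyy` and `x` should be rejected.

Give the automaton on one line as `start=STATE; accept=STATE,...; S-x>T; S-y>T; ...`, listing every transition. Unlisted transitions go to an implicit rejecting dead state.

Because acceptance depends on a position counted from the end, the machine has to buffer the most recent 3 symbols. Make each state the string of the last up-to-3 symbols read; on input `x` shift the window left and append `x`. Accept when the buffered window has length 3 and begins with `y`.
15 states suffice.
          x    y  
>  s0     s1   s2 
   s1     s3   s4 
   s2     s5   s6 
   s3     s7   s8 
   s4     s9  s10 
   s5    s11  s12 
   s6    s13  s14 
   s7     s7   s8 
   s8     s9  s10 
   s9    s11  s12 
   s10   s13  s14 
 * s11    s7   s8 
 * s12    s9  s10 
 * s13   s11  s12 
 * s14   s13  s14 
(> = start, * = accepting)

start=s0; accept=s11,s12,s13,s14; s0-x>s1; s0-y>s2; s1-x>s3; s1-y>s4; s2-x>s5; s2-y>s6; s3-x>s7; s3-y>s8; s4-x>s9; s4-y>s10; s5-x>s11; s5-y>s12; s6-x>s13; s6-y>s14; s7-x>s7; s7-y>s8; s8-x>s9; s8-y>s10; s9-x>s11; s9-y>s12; s10-x>s13; s10-y>s14; s11-x>s7; s11-y>s8; s12-x>s9; s12-y>s10; s13-x>s11; s13-y>s12; s14-x>s13; s14-y>s14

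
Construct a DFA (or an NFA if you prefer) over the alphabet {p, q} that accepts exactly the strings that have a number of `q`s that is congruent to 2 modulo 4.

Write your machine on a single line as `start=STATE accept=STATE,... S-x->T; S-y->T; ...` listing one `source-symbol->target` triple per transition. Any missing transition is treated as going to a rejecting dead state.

start=A; accept=C; A-p->A; A-q->B; B-p->B; B-q->C; C-p->C; C-q->D; D-p->D; D-q->A

The only thing that matters is how many `q`s have appeared, reduced mod 4. Use one state per residue: A for 0, …, D for 3. Reading `q` moves to the next residue; anything else stays put. C is accepting.
With 4 states:
       p  q 
>  A   A  B 
   B   B  C 
 * C   C  D 
   D   D  A 
(> = start, * = accepting)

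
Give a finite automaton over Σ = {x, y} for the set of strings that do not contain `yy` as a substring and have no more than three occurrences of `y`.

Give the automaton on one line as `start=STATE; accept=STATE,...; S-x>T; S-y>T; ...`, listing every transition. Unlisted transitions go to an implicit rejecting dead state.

start=s0; accept=s0,s1,s2,s4,s5,s6; s0-x>s0; s0-y>s1; s1-x>s2; s1-y>s3; s2-x>s2; s2-y>s4; s3-x>s3; s3-y>s3; s4-x>s5; s4-y>s3; s5-x>s5; s5-y>s6; s6-x>s6; s6-y>s3

Build one automaton per condition and run them in lockstep. One (3 states) tracks partial matches of the forbidden pattern `yy`; the other (5 states) tracks the count of `y`s, saturating at 4. Each combined state is a pair, one component from each; accept when both components accept. Minimizing collapses redundant product states.
A 7-state machine:
        x   y  
>* s0   s0  s1 
 * s1   s2  s3 
 * s2   s2  s4 
   s3   s3  s3 
 * s4   s5  s3 
 * s5   s5  s6 
 * s6   s6  s3 
(> = start, * = accepting)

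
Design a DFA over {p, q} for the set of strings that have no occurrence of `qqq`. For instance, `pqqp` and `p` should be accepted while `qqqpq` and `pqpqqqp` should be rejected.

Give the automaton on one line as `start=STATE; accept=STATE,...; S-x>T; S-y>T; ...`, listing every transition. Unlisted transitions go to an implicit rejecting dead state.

Track partial matches of the forbidden pattern `qqq`. State S3 is a dead state reached once `qqq` has occurred; every other state accepts. S0 means no part of `qqq` is currently matched.
With 4 states:
        p   q  
>* S0   S0  S1 
 * S1   S0  S2 
 * S2   S0  S3 
   S3   S3  S3 
(> = start, * = accepting)

start=S0; accept=S0,S1,S2; S0-p>S0; S0-q>S1; S1-p>S0; S1-q>S2; S2-p>S0; S2-q>S3; S3-p>S3; S3-q>S3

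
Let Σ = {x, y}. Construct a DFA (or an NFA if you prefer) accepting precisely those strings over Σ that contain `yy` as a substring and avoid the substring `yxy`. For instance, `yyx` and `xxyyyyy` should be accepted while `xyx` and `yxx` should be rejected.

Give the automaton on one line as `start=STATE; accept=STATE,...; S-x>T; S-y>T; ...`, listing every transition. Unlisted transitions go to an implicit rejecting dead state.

start=q0; accept=q3,q5,q6; q0-x>q0; q0-y>q1; q1-x>q2; q1-y>q3; q2-x>q0; q2-y>q4; q3-x>q5; q3-y>q3; q4-x>q4; q4-y>q4; q5-x>q6; q5-y>q4; q6-x>q6; q6-y>q3

Build one automaton per condition and run them in lockstep. One (3 states) tracks whether and how much of `yy` has been seen; the other (4 states) tracks partial matches of the forbidden pattern `yxy`. Each combined state is a pair, one component from each; accept when both components accept. Equivalent product states are then merged.
With 7 states:
        x   y  
>  q0   q0  q1 
   q1   q2  q3 
   q2   q0  q4 
 * q3   q5  q3 
   q4   q4  q4 
 * q5   q6  q4 
 * q6   q6  q3 
(> = start, * = accepting)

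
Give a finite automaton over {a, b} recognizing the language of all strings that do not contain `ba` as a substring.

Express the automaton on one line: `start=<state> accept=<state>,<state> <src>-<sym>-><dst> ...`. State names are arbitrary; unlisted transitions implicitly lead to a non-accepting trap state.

start=S0 accept=S0,S1 S0-a->S0 S0-b->S1 S1-a->S2 S1-b->S1 S2-a->S2 S2-b->S2

This is the complement of 'contains `ba`'. Use the same substring-matching states — S0 through S2 holding how much of `ba` has just been matched — but flip the accepting set: everything except the trap S2 accepts.
        a   b  
>* S0   S0  S1 
 * S1   S2  S1 
   S2   S2  S2 
(> = start, * = accepting)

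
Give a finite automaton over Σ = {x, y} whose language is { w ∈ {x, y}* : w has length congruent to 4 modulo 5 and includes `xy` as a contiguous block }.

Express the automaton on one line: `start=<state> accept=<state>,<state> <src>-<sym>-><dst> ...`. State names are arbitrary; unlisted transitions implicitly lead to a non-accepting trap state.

Handle the two conditions separately and then intersect. The first has 5 states tracking the input length modulo 5; the second has 3 states tracking whether and how much of `xy` has been seen. A product state is a pair (one from each), accepting exactly when both do.
With 15 states:
          x    y  
>  q0     q1   q2 
   q1     q3   q4 
   q2     q3   q5 
   q3     q6   q7 
   q4     q7   q7 
   q5     q6   q8 
   q6     q9  q10 
   q7    q10  q10 
   q8     q9  q11 
   q9    q12  q13 
 * q10   q13  q13 
   q11   q12   q0 
   q12    q1  q14 
   q13   q14  q14 
   q14    q4   q4 
(> = start, * = accepting)

start=q0 accept=q10 q0-x->q1 q0-y->q2 q1-x->q3 q1-y->q4 q2-x->q3 q2-y->q5 q3-x->q6 q3-y->q7 q4-x->q7 q4-y->q7 q5-x->q6 q5-y->q8 q6-x->q9 q6-y->q10 q7-x->q10 q7-y->q10 q8-x->q9 q8-y->q11 q9-x->q12 q9-y->q13 q10-x->q13 q10-y->q13 q11-x->q12 q11-y->q0 q12-x->q1 q12-y->q14 q13-x->q14 q13-y->q14 q14-x->q4 q14-y->q4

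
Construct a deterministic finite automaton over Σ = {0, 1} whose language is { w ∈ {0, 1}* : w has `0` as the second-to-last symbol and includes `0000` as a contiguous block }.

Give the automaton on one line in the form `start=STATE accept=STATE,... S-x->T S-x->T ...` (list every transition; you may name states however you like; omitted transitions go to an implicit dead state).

Build one automaton per condition and run them in lockstep. The first has 7 states tracking the last 2 symbols read; the second has 5 states tracking whether and how much of `0000` has been seen. A product state is a pair (one from each), accepting exactly when both do.
With 12 states:
       0  1 
>  A   B  C 
   B   D  E 
   C   F  G 
   D   H  E 
   E   F  G 
   F   D  E 
   G   F  G 
   H   I  E 
 * I   I  J 
 * J   K  L 
   K   I  J 
   L   K  L 
(> = start, * = accepting)

start=A accept=I,J A-0->B A-1->C B-0->D B-1->E C-0->F C-1->G D-0->H D-1->E E-0->F E-1->G F-0->D F-1->E G-0->F G-1->G H-0->I H-1->E I-0->I I-1->J J-0->K J-1->L K-0->I K-1->J L-0->K L-1->L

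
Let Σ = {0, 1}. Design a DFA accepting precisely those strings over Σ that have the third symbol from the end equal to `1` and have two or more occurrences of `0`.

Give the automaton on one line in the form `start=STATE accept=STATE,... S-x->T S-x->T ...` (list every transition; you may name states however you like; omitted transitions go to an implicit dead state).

Build one automaton per condition and run them in lockstep. One (15 states) tracks the last 3 symbols read; the other (4 states) tracks the count of `0`s, saturating at 3. Each combined state is a pair, one component from each; accept when both components accept. After merging equivalent states the machine shrinks.
With 14 states:
          0    1  
>  s0     s1   s2 
   s1     s3   s4 
   s2     s5   s2 
   s3     s3   s6 
   s4     s7   s8 
   s5     s9   s4 
   s6     s7  s10 
   s7     s9  s11 
   s8    s12   s8 
 * s9     s3   s6 
   s10   s12  s13 
 * s11    s7  s10 
 * s12    s9  s11 
 * s13   s12  s13 
(> = start, * = accepting)

start=s0 accept=s9,s11,s12,s13 s0-0->s1 s0-1->s2 s1-0->s3 s1-1->s4 s2-0->s5 s2-1->s2 s3-0->s3 s3-1->s6 s4-0->s7 s4-1->s8 s5-0->s9 s5-1->s4 s6-0->s7 s6-1->s10 s7-0->s9 s7-1->s11 s8-0->s12 s8-1->s8 s9-0->s3 s9-1->s6 s10-0->s12 s10-1->s13 s11-0->s7 s11-1->s10 s12-0->s9 s12-1->s11 s13-0->s12 s13-1->s13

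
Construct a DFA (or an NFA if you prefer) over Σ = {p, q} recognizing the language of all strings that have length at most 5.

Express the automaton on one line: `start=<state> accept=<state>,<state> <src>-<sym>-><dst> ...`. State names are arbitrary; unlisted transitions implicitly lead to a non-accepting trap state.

start=S0 accept=S0,S1,S2,S3,S4,S5 S0-p->S1 S0-q->S1 S1-p->S2 S1-q->S2 S2-p->S3 S2-q->S3 S3-p->S4 S3-q->S4 S4-p->S5 S4-q->S5 S5-p->S6 S5-q->S6 S6-p->S6 S6-q->S6

Count input length up to 6: every symbol moves from S0 toward S6, which means 'more than 5' and absorbs. Accept from {S0, S1, S2, S3, S4, S5}.
7 states suffice.
        p   q  
>* S0   S1  S1 
 * S1   S2  S2 
 * S2   S3  S3 
 * S3   S4  S4 
 * S4   S5  S5 
 * S5   S6  S6 
   S6   S6  S6 
(> = start, * = accepting)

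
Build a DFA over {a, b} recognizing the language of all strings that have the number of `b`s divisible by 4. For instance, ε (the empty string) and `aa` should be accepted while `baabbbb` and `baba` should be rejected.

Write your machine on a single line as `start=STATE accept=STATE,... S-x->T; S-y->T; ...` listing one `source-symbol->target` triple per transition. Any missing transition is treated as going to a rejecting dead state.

start=S0; accept=S0; S0-a->S0; S0-b->S1; S1-a->S1; S1-b->S2; S2-a->S2; S2-b->S3; S3-a->S3; S3-b->S0

The only thing that matters is how many `b`s have appeared, reduced mod 4. Use one state per residue: S0 for 0, …, S3 for 3. Reading `b` moves to the next residue; anything else stays put. S0 is accepting.
A 4-state machine:
        a   b  
>* S0   S0  S1 
   S1   S1  S2 
   S2   S2  S3 
   S3   S3  S0 
(> = start, * = accepting)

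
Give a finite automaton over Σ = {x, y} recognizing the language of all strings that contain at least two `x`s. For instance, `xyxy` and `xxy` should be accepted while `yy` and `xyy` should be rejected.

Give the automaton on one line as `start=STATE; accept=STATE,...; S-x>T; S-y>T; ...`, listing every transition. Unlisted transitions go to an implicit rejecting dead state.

start=q0; accept=q2,q3; q0-x>q1; q0-y>q0; q1-x>q2; q1-y>q1; q2-x>q3; q2-y>q2; q3-x>q3; q3-y>q3

Only the number of `x`s matters, and only up to 3. Make a chain q0 → q1 → q2 → q3 advanced by each `x` (with q3 absorbing); every other symbol self-loops. The accepting set is {q2, q3}.
4 states suffice.
        x   y  
>  q0   q1  q0 
   q1   q2  q1 
 * q2   q3  q2 
 * q3   q3  q3 
(> = start, * = accepting)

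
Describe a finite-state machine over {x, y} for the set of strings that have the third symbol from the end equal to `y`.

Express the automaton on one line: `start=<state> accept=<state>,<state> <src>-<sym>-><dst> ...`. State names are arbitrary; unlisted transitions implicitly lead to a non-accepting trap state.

start=q0 accept=q11,q12,q13,q14 q0-x->q1 q0-y->q2 q1-x->q3 q1-y->q4 q2-x->q5 q2-y->q6 q3-x->q7 q3-y->q8 q4-x->q9 q4-y->q10 q5-x->q11 q5-y->q12 q6-x->q13 q6-y->q14 q7-x->q7 q7-y->q8 q8-x->q9 q8-y->q10 q9-x->q11 q9-y->q12 q10-x->q13 q10-y->q14 q11-x->q7 q11-y->q8 q12-x->q9 q12-y->q10 q13-x->q11 q13-y->q12 q14-x->q13 q14-y->q14

Because acceptance depends on a position counted from the end, the machine has to buffer the most recent 3 symbols. Make each state the string of the last up-to-3 symbols read; on input `x` shift the window left and append `x`. Accept when the buffered window has length 3 and begins with `y`.
          x    y  
>  q0     q1   q2 
   q1     q3   q4 
   q2     q5   q6 
   q3     q7   q8 
   q4     q9  q10 
   q5    q11  q12 
   q6    q13  q14 
   q7     q7   q8 
   q8     q9  q10 
   q9    q11  q12 
   q10   q13  q14 
 * q11    q7   q8 
 * q12    q9  q10 
 * q13   q11  q12 
 * q14   q13  q14 
(> = start, * = accepting)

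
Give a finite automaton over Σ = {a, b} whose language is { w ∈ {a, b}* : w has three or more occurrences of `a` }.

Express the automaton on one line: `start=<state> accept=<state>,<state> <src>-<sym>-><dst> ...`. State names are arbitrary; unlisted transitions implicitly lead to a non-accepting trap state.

start=q0 accept=q3,q4 q0-a->q1 q0-b->q0 q1-a->q2 q1-b->q1 q2-a->q3 q2-b->q2 q3-a->q4 q3-b->q3 q4-a->q4 q4-b->q4

Only the number of `a`s matters, and only up to 4. Make a chain q0 → q1 → q2 → q3 → q4 advanced by each `a` (with q4 absorbing); every other symbol self-loops. The accepting set is {q3, q4}.
5 states suffice.
        a   b  
>  q0   q1  q0 
   q1   q2  q1 
   q2   q3  q2 
 * q3   q4  q3 
 * q4   q4  q4 
(> = start, * = accepting)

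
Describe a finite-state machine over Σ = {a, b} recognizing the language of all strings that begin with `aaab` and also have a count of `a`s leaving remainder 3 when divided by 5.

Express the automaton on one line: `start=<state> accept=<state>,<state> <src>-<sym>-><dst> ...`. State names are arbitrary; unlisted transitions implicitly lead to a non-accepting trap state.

start=S0 accept=S8 S0-a->S1 S0-b->S2 S1-a->S3 S1-b->S4 S2-a->S4 S2-b->S2 S3-a->S5 S3-b->S6 S4-a->S6 S4-b->S4 S5-a->S7 S5-b->S8 S6-a->S9 S6-b->S6 S7-a->S2 S7-b->S7 S8-a->S10 S8-b->S8 S9-a->S7 S9-b->S9 S10-a->S11 S10-b->S10 S11-a->S12 S11-b->S11 S12-a->S13 S12-b->S12 S13-a->S8 S13-b->S13

Run two small machines in parallel and take their product. One (6 states) tracks whether the input so far still matches the prefix `aaab`; the other (5 states) tracks the count of `a`s modulo 5. Each combined state is a pair, one component from each; accept when both components accept.
          a    b  
>  S0     S1   S2 
   S1     S3   S4 
   S2     S4   S2 
   S3     S5   S6 
   S4     S6   S4 
   S5     S7   S8 
   S6     S9   S6 
   S7     S2   S7 
 * S8    S10   S8 
   S9     S7   S9 
   S10   S11  S10 
   S11   S12  S11 
   S12   S13  S12 
   S13    S8  S13 
(> = start, * = accepting)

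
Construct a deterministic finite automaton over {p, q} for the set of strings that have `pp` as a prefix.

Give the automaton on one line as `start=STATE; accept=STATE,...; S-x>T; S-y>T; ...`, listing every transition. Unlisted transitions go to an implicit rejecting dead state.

start=s0; accept=s2; s0-p>s1; s0-q>s3; s1-p>s2; s1-q>s3; s2-p>s2; s2-q>s2; s3-p>s3; s3-q>s3

Check the first 2 symbols one by one: s0 through s1 record how many have matched `pp` so far; any wrong symbol goes to the dead state s3. After all 2 match we enter the accepting sink s2.
        p   q  
>  s0   s1  s3 
   s1   s2  s3 
 * s2   s2  s2 
   s3   s3  s3 
(> = start, * = accepting)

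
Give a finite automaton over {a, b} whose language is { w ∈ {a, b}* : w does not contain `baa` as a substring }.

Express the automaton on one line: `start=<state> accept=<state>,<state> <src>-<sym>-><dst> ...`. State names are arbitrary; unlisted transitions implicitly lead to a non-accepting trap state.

Track partial matches of the forbidden pattern `baa`. State s3 is a dead state reached once `baa` has occurred; every other state accepts. s0 means no part of `baa` is currently matched.
With 4 states:
        a   b  
>* s0   s0  s1 
 * s1   s2  s1 
 * s2   s3  s1 
   s3   s3  s3 
(> = start, * = accepting)

start=s0 accept=s0,s1,s2 s0-a->s0 s0-b->s1 s1-a->s2 s1-b->s1 s2-a->s3 s2-b->s1 s3-a->s3 s3-b->s3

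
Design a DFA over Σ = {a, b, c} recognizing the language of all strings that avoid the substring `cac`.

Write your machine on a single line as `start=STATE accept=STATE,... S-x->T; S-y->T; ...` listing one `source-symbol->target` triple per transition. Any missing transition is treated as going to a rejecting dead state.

This is the complement of 'contains `cac`'. Use the same substring-matching states — S0 through S3 holding how much of `cac` has just been matched — but flip the accepting set: everything except the trap S3 accepts.
4 states suffice.
        a   b   c  
>* S0   S0  S0  S1 
 * S1   S2  S0  S1 
 * S2   S0  S0  S3 
   S3   S3  S3  S3 
(> = start, * = accepting)

start=S0; accept=S0,S1,S2; S0-a->S0; S0-b->S0; S0-c->S1; S1-a->S2; S1-b->S0; S1-c->S1; S2-a->S0; S2-b->S0; S2-c->S3; S3-a->S3; S3-b->S3; S3-c->S3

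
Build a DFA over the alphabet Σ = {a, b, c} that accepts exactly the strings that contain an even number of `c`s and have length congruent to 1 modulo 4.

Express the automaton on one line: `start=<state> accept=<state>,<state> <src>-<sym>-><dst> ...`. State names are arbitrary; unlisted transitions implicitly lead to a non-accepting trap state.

start=S0 accept=S1 S0-a->S1 S0-b->S1 S0-c->S2 S1-a->S3 S1-b->S3 S1-c->S4 S2-a->S4 S2-b->S4 S2-c->S3 S3-a->S5 S3-b->S5 S3-c->S6 S4-a->S6 S4-b->S6 S4-c->S5 S5-a->S0 S5-b->S0 S5-c->S7 S6-a->S7 S6-b->S7 S6-c->S0 S7-a->S2 S7-b->S2 S7-c->S1

Build one automaton per condition and run them in lockstep. The first has 2 states tracking the count of `c`s modulo 2; the second has 4 states tracking the input length modulo 4. A product state is a pair (one from each), accepting exactly when both do.
An 8-state machine:
        a   b   c  
>  S0   S1  S1  S2 
 * S1   S3  S3  S4 
   S2   S4  S4  S3 
   S3   S5  S5  S6 
   S4   S6  S6  S5 
   S5   S0  S0  S7 
   S6   S7  S7  S0 
   S7   S2  S2  S1 
(> = start, * = accepting)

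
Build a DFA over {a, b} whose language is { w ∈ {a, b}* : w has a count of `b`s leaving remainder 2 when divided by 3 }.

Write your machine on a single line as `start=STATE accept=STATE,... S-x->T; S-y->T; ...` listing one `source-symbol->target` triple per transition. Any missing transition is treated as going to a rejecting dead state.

The only thing that matters is how many `b`s have appeared, reduced mod 3. Use one state per residue: q0 for 0, …, q2 for 2. Reading `b` moves to the next residue; anything else stays put. q2 is accepting.
A 3-state machine:
        a   b  
>  q0   q0  q1 
   q1   q1  q2 
 * q2   q2  q0 
(> = start, * = accepting)

start=q0; accept=q2; q0-a->q0; q0-b->q1; q1-a->q1; q1-b->q2; q2-a->q2; q2-b->q0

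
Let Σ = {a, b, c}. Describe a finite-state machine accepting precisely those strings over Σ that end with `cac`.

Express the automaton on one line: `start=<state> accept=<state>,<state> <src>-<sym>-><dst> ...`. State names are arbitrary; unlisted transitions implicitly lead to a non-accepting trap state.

Remember how much of `cac` the current input suffix matches. State q0 means no match yet; q1 means the last symbol is `c`; q2 means the last 2 symbols are `ca`; q3 means the last 3 symbols are `cac`. Only q3 accepts. On a mismatch, fall back to the longest proper suffix that is still a prefix of `cac`.
A 4-state machine:
        a   b   c  
>  q0   q0  q0  q1 
   q1   q2  q0  q1 
   q2   q0  q0  q3 
 * q3   q2  q0  q1 
(> = start, * = accepting)

start=q0 accept=q3 q0-a->q0 q0-b->q0 q0-c->q1 q1-a->q2 q1-b->q0 q1-c->q1 q2-a->q0 q2-b->q0 q2-c->q3 q3-a->q2 q3-b->q0 q3-c->q1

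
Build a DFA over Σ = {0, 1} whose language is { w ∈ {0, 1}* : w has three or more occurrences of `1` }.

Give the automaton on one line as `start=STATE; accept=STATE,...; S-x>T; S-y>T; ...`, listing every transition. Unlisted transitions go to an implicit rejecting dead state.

start=q0; accept=q3,q4; q0-0>q0; q0-1>q1; q1-0>q1; q1-1>q2; q2-0>q2; q2-1>q3; q3-0>q3; q3-1>q4; q4-0>q4; q4-1>q4

Count `1`s, saturating at 4: states q0 through q3 mean 0 through 3 `1`s seen; q4 means more than 3. Each `1` increments (capped at q4); other symbols loop. Accept from {q3, q4}.
        0   1  
>  q0   q0  q1 
   q1   q1  q2 
   q2   q2  q3 
 * q3   q3  q4 
 * q4   q4  q4 
(> = start, * = accepting)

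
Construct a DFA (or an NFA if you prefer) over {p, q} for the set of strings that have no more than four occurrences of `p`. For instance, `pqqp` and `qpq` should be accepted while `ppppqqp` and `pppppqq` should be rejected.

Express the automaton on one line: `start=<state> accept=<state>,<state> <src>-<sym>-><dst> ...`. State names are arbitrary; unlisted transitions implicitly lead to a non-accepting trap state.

Count `p`s, saturating at 5: states A through E mean 0 through 4 `p`s seen; F means more than 4. Each `p` increments (capped at F); other symbols loop. Accept from {A, B, C, D, E}.
       p  q 
>* A   B  A 
 * B   C  B 
 * C   D  C 
 * D   E  D 
 * E   F  E 
   F   F  F 
(> = start, * = accepting)

start=A accept=A,B,C,D,E A-p->B A-q->A B-p->C B-q->B C-p->D C-q->C D-p->E D-q->D E-p->F E-q->E F-p->F F-q->F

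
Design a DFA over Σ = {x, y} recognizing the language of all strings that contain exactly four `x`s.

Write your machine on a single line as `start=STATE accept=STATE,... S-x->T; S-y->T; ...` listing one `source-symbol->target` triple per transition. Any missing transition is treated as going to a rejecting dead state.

start=s0; accept=s4; s0-x->s1; s0-y->s0; s1-x->s2; s1-y->s1; s2-x->s3; s2-y->s2; s3-x->s4; s3-y->s3; s4-x->s5; s4-y->s4; s5-x->s5; s5-y->s5

Only the number of `x`s matters, and only up to 5. Make a chain s0 → s1 → s2 → s3 → s4 → s5 advanced by each `x` (with s5 absorbing); every other symbol self-loops. The accepting set is {s4}.
With 6 states:
        x   y  
>  s0   s1  s0 
   s1   s2  s1 
   s2   s3  s2 
   s3   s4  s3 
 * s4   s5  s4 
   s5   s5  s5 
(> = start, * = accepting)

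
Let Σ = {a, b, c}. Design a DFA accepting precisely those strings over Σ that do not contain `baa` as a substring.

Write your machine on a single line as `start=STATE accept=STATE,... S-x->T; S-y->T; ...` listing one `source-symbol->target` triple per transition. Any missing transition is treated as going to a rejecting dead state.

Track partial matches of the forbidden pattern `baa`. State s3 is a dead state reached once `baa` has occurred; every other state accepts. s0 means no part of `baa` is currently matched.
4 states suffice.
        a   b   c  
>* s0   s0  s1  s0 
 * s1   s2  s1  s0 
 * s2   s3  s1  s0 
   s3   s3  s3  s3 
(> = start, * = accepting)

start=s0; accept=s0,s1,s2; s0-a->s0; s0-b->s1; s0-c->s0; s1-a->s2; s1-b->s1; s1-c->s0; s2-a->s3; s2-b->s1; s2-c->s0; s3-a->s3; s3-b->s3; s3-c->s3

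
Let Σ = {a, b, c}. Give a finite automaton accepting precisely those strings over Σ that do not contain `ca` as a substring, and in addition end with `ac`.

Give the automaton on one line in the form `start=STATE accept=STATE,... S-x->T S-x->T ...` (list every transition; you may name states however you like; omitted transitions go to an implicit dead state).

start=q0 accept=q3 q0-a->q1 q0-b->q0 q0-c->q2 q1-a->q1 q1-b->q0 q1-c->q3 q2-a->q4 q2-b->q0 q2-c->q2 q3-a->q4 q3-b->q0 q3-c->q2 q4-a->q4 q4-b->q4 q4-c->q4

Build one automaton per condition and run them in lockstep. One (3 states) tracks partial matches of the forbidden pattern `ca`; the other (3 states) tracks how much of the suffix `ac` has currently been matched. Each combined state is a pair, one component from each; accept when both components accept. Equivalent product states are then merged.
A 5-state machine:
        a   b   c  
>  q0   q1  q0  q2 
   q1   q1  q0  q3 
   q2   q4  q0  q2 
 * q3   q4  q0  q2 
   q4   q4  q4  q4 
(> = start, * = accepting)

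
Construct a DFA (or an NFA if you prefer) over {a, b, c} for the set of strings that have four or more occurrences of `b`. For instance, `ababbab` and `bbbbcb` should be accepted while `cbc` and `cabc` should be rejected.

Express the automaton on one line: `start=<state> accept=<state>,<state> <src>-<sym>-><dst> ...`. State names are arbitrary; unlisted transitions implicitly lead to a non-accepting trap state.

start=s0 accept=s4,s5 s0-a->s0 s0-b->s1 s0-c->s0 s1-a->s1 s1-b->s2 s1-c->s1 s2-a->s2 s2-b->s3 s2-c->s2 s3-a->s3 s3-b->s4 s3-c->s3 s4-a->s4 s4-b->s5 s4-c->s4 s5-a->s5 s5-b->s5 s5-c->s5

Only the number of `b`s matters, and only up to 5. Make a chain s0 → s1 → s2 → s3 → s4 → s5 advanced by each `b` (with s5 absorbing); every other symbol self-loops. The accepting set is {s4, s5}.
With 6 states:
        a   b   c  
>  s0   s0  s1  s0 
   s1   s1  s2  s1 
   s2   s2  s3  s2 
   s3   s3  s4  s3 
 * s4   s4  s5  s4 
 * s5   s5  s5  s5 
(> = start, * = accepting)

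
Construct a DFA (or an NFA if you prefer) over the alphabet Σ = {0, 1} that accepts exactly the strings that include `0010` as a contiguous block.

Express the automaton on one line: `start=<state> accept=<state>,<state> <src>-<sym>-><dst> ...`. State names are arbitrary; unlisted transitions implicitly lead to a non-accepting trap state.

Track how much of `0010` has been matched so far: state A is no progress, E is the absorbing accept state reached once `0010` has occurred. Intermediate states record partial matches; on a mismatch, fall back to the longest reusable overlap.
A 5-state machine:
       0  1 
>  A   B  A 
   B   C  A 
   C   C  D 
   D   E  A 
 * E   E  E 
(> = start, * = accepting)

start=A accept=E A-0->B A-1->A B-0->C B-1->A C-0->C C-1->D D-0->E D-1->A E-0->E E-1->E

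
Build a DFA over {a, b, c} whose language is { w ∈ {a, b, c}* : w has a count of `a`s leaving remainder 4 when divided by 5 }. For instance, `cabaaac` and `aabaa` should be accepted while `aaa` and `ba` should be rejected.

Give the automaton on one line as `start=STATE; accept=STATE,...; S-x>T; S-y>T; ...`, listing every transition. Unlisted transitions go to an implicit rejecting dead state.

start=q0; accept=q4; q0-a>q1; q0-b>q0; q0-c>q0; q1-a>q2; q1-b>q1; q1-c>q1; q2-a>q3; q2-b>q2; q2-c>q2; q3-a>q4; q3-b>q3; q3-c>q3; q4-a>q0; q4-b>q4; q4-c>q4

Keep the running count of `a`s modulo 5: each `a` advances along the cycle q0 → q1 → q2 → q3 → q4 → q0 while other symbols loop. Accept at q4.
        a   b   c  
>  q0   q1  q0  q0 
   q1   q2  q1  q1 
   q2   q3  q2  q2 
   q3   q4  q3  q3 
 * q4   q0  q4  q4 
(> = start, * = accepting)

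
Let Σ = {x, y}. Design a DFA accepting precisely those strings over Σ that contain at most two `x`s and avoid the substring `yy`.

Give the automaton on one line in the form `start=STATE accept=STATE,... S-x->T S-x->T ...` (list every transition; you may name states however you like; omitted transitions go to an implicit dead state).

start=q0 accept=q0,q1,q2,q3,q4,q6 q0-x->q1 q0-y->q2 q1-x->q3 q1-y->q4 q2-x->q1 q2-y->q5 q3-x->q5 q3-y->q6 q4-x->q3 q4-y->q5 q5-x->q5 q5-y->q5 q6-x->q5 q6-y->q5

Run two small machines in parallel and take their product. One (4 states) tracks the count of `x`s, saturating at 3; the other (3 states) tracks partial matches of the forbidden pattern `yy`. Each combined state is a pair, one component from each; accept when both components accept. Equivalent product states are then merged.
        x   y  
>* q0   q1  q2 
 * q1   q3  q4 
 * q2   q1  q5 
 * q3   q5  q6 
 * q4   q3  q5 
   q5   q5  q5 
 * q6   q5  q5 
(> = start, * = accepting)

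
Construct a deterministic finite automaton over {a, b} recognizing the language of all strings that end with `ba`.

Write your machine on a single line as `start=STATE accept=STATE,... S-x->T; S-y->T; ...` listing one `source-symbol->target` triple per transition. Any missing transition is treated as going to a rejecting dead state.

start=s0; accept=s2; s0-a->s0; s0-b->s1; s1-a->s2; s1-b->s1; s2-a->s0; s2-b->s1

Let each state record the length of the longest suffix of the input read so far that is also a prefix of `ba`. s1 means the last symbol is `b`; s2 means the last 2 symbols are `ba`. Accept only at s2, where the string currently ends in `ba`.
With 3 states:
        a   b  
>  s0   s0  s1 
   s1   s2  s1 
 * s2   s0  s1 
(> = start, * = accepting)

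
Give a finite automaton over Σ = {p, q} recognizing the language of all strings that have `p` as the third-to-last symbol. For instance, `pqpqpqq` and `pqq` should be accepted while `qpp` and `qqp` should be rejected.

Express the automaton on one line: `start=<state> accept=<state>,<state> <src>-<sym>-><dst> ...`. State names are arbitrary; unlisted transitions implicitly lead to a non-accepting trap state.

Because acceptance depends on a position counted from the end, the machine has to buffer the most recent 3 symbols. Make each state the string of the last up-to-3 symbols read; on input `x` shift the window left and append `x`. Accept when the buffered window has length 3 and begins with `p`.
15 states suffice.
          p    q  
>  S0     S1   S2 
   S1     S3   S4 
   S2     S5   S6 
   S3     S7   S8 
   S4     S9  S10 
   S5    S11  S12 
   S6    S13  S14 
 * S7     S7   S8 
 * S8     S9  S10 
 * S9    S11  S12 
 * S10   S13  S14 
   S11    S7   S8 
   S12    S9  S10 
   S13   S11  S12 
   S14   S13  S14 
(> = start, * = accepting)

start=S0 accept=S7,S8,S9,S10 S0-p->S1 S0-q->S2 S1-p->S3 S1-q->S4 S2-p->S5 S2-q->S6 S3-p->S7 S3-q->S8 S4-p->S9 S4-q->S10 S5-p->S11 S5-q->S12 S6-p->S13 S6-q->S14 S7-p->S7 S7-q->S8 S8-p->S9 S8-q->S10 S9-p->S11 S9-q->S12 S10-p->S13 S10-q->S14 S11-p->S7 S11-q->S8 S12-p->S9 S12-q->S10 S13-p->S11 S13-q->S12 S14-p->S13 S14-q->S14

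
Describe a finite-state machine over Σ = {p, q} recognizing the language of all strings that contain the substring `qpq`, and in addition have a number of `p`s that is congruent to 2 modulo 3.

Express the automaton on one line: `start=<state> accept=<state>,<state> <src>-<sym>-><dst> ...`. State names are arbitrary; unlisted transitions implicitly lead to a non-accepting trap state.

Run two small machines in parallel and take their product. The first has 4 states tracking whether and how much of `qpq` has been seen; the second has 3 states tracking the count of `p`s modulo 3. A product state is a pair (one from each), accepting exactly when both do.
12 states suffice.
          p    q  
>  s0     s1   s2 
   s1     s3   s4 
   s2     s5   s2 
   s3     s0   s6 
   s4     s7   s4 
   s5     s3   s8 
   s6     s9   s6 
   s7     s0  s10 
   s8    s10   s8 
   s9     s1  s11 
 * s10   s11  s10 
   s11    s8  s11 
(> = start, * = accepting)

start=s0 accept=s10 s0-p->s1 s0-q->s2 s1-p->s3 s1-q->s4 s2-p->s5 s2-q->s2 s3-p->s0 s3-q->s6 s4-p->s7 s4-q->s4 s5-p->s3 s5-q->s8 s6-p->s9 s6-q->s6 s7-p->s0 s7-q->s10 s8-p->s10 s8-q->s8 s9-p->s1 s9-q->s11 s10-p->s11 s10-q->s10 s11-p->s8 s11-q->s11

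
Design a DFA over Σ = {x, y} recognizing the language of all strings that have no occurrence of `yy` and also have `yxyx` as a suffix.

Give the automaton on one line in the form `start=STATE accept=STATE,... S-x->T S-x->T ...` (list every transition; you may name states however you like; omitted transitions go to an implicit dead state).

start=A accept=G A-x->A A-y->B B-x->C B-y->D C-x->A C-y->E D-x->F D-y->D E-x->G E-y->D F-x->H F-y->I G-x->A G-y->E H-x->H H-y->D I-x->J I-y->D J-x->H J-y->I

Handle the two conditions separately and then intersect. The first has 3 states tracking partial matches of the forbidden pattern `yy`; the second has 5 states tracking how much of the suffix `yxyx` has currently been matched. A product state is a pair (one from each), accepting exactly when both do.
10 states suffice.
       x  y 
>  A   A  B 
   B   C  D 
   C   A  E 
   D   F  D 
   E   G  D 
   F   H  I 
 * G   A  E 
   H   H  D 
   I   J  D 
   J   H  I 
(> = start, * = accepting)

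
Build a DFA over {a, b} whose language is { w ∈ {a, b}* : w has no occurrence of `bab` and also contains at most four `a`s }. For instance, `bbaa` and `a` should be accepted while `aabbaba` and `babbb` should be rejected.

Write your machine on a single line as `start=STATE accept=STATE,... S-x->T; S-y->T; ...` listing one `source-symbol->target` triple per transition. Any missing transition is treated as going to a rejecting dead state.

start=q0; accept=q0,q1,q2,q3,q4,q5,q6,q7,q8,q10,q11,q12,q15,q16; q0-a->q1; q0-b->q2; q1-a->q3; q1-b->q4; q2-a->q5; q2-b->q2; q3-a->q6; q3-b->q7; q4-a->q8; q4-b->q4; q5-a->q3; q5-b->q9; q6-a->q10; q6-b->q11; q7-a->q12; q7-b->q7; q8-a->q6; q8-b->q13; q9-a->q13; q9-b->q9; q10-a->q14; q10-b->q15; q11-a->q16; q11-b->q11; q12-a->q10; q12-b->q17; q13-a->q17; q13-b->q13; q14-a->q14; q14-b->q18; q15-a->q19; q15-b->q15; q16-a->q14; q16-b->q20; q17-a->q20; q17-b->q17; q18-a->q19; q18-b->q18; q19-a->q14; q19-b->q21; q20-a->q21; q20-b->q20; q21-a->q21; q21-b->q21

Build one automaton per condition and run them in lockstep. The first has 4 states tracking partial matches of the forbidden pattern `bab`; the second has 6 states tracking the count of `a`s, saturating at 5. A product state is a pair (one from each), accepting exactly when both do.
          a    b  
>* q0     q1   q2 
 * q1     q3   q4 
 * q2     q5   q2 
 * q3     q6   q7 
 * q4     q8   q4 
 * q5     q3   q9 
 * q6    q10  q11 
 * q7    q12   q7 
 * q8     q6  q13 
   q9    q13   q9 
 * q10   q14  q15 
 * q11   q16  q11 
 * q12   q10  q17 
   q13   q17  q13 
   q14   q14  q18 
 * q15   q19  q15 
 * q16   q14  q20 
   q17   q20  q17 
   q18   q19  q18 
   q19   q14  q21 
   q20   q21  q20 
   q21   q21  q21 
(> = start, * = accepting)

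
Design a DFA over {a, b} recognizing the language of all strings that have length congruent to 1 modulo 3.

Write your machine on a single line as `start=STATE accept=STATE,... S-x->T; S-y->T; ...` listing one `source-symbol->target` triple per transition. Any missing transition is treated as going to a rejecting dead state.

Count input length modulo 3: every symbol advances one step around the cycle q0 → q1 → q2 → q0. Accept at q1.
With 3 states:
        a   b  
>  q0   q1  q1 
 * q1   q2  q2 
   q2   q0  q0 
(> = start, * = accepting)

start=q0; accept=q1; q0-a->q1; q0-b->q1; q1-a->q2; q1-b->q2; q2-a->q0; q2-b->q0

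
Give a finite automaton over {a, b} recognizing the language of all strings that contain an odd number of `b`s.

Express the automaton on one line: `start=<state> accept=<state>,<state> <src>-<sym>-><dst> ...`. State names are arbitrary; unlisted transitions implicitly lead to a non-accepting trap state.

The only thing that matters is how many `b`s have appeared, reduced mod 2. Use one state per residue: s0 for 0, …, s1 for 1. Reading `b` moves to the next residue; anything else stays put. s1 is accepting.
A 2-state machine:
        a   b  
>  s0   s0  s1 
 * s1   s1  s0 
(> = start, * = accepting)

start=s0 accept=s1 s0-a->s0 s0-b->s1 s1-a->s1 s1-b->s0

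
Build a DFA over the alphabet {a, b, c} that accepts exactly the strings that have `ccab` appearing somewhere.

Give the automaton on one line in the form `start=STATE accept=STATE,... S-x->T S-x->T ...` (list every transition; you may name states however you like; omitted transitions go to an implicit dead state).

Track how much of `ccab` has been matched so far: state q0 is no progress, q4 is the absorbing accept state reached once `ccab` has occurred. Intermediate states record partial matches; on a mismatch, fall back to the longest reusable overlap.
With 5 states:
        a   b   c  
>  q0   q0  q0  q1 
   q1   q0  q0  q2 
   q2   q3  q0  q2 
   q3   q0  q4  q1 
 * q4   q4  q4  q4 
(> = start, * = accepting)

start=q0 accept=q4 q0-a->q0 q0-b->q0 q0-c->q1 q1-a->q0 q1-b->q0 q1-c->q2 q2-a->q3 q2-b->q0 q2-c->q2 q3-a->q0 q3-b->q4 q3-c->q1 q4-a->q4 q4-b->q4 q4-c->q4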